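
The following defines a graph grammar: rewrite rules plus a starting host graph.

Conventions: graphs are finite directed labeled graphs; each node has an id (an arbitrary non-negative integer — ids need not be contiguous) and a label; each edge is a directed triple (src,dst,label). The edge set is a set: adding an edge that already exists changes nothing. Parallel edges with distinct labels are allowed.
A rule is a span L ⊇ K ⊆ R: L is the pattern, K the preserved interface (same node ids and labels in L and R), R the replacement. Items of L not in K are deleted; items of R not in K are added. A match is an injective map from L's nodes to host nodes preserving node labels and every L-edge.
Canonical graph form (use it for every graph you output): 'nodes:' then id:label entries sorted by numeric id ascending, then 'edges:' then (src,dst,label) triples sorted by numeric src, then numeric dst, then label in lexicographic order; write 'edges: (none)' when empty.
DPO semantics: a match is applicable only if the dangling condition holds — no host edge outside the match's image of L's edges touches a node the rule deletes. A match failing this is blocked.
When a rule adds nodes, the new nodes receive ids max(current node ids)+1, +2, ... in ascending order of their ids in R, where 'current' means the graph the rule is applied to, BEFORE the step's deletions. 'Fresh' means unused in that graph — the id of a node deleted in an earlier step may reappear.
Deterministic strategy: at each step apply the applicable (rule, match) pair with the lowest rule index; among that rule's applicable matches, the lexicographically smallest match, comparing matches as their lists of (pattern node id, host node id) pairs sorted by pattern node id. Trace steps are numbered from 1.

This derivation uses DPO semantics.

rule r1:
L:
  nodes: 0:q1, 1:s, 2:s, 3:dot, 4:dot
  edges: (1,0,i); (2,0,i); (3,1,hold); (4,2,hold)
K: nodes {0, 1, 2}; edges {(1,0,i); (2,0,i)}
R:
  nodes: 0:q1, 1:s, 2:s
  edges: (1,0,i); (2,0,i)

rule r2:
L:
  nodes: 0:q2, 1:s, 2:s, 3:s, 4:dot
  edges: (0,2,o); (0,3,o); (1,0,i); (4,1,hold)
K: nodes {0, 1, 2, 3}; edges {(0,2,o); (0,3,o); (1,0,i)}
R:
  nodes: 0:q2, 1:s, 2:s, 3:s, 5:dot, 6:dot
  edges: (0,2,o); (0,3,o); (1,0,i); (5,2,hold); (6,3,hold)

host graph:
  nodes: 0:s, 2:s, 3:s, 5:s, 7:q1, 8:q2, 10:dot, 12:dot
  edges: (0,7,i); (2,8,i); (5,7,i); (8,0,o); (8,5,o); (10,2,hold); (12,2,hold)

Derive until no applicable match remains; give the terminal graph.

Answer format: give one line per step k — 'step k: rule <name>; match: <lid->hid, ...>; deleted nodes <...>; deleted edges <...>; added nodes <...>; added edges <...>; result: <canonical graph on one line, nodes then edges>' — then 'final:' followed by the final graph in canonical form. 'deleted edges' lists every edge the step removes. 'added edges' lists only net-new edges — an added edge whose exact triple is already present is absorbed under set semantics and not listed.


step 1: rule r2; match: 0->8, 1->2, 2->0, 3->5, 4->10; deleted nodes 10; deleted edges (10,2,hold); added nodes 13, 14; added edges (13,0,hold); (14,5,hold); result: nodes: 0:s, 2:s, 3:s, 5:s, 7:q1, 8:q2, 12:dot, 13:dot, 14:dot edges: (0,7,i); (2,8,i); (5,7,i); (8,0,o); (8,5,o); (12,2,hold); (13,0,hold); (14,5,hold)
step 2: rule r1; match: 0->7, 1->0, 2->5, 3->13, 4->14; deleted nodes 13, 14; deleted edges (13,0,hold); (14,5,hold); added nodes (none); added edges (none); result: nodes: 0:s, 2:s, 3:s, 5:s, 7:q1, 8:q2, 12:dot edges: (0,7,i); (2,8,i); (5,7,i); (8,0,o); (8,5,o); (12,2,hold)
step 3: rule r2; match: 0->8, 1->2, 2->0, 3->5, 4->12; deleted nodes 12; deleted edges (12,2,hold); added nodes 13, 14; added edges (13,0,hold); (14,5,hold); result: nodes: 0:s, 2:s, 3:s, 5:s, 7:q1, 8:q2, 13:dot, 14:dot edges: (0,7,i); (2,8,i); (5,7,i); (8,0,o); (8,5,o); (13,0,hold); (14,5,hold)
step 4: rule r1; match: 0->7, 1->0, 2->5, 3->13, 4->14; deleted nodes 13, 14; deleted edges (13,0,hold); (14,5,hold); added nodes (none); added edges (none); result: nodes: 0:s, 2:s, 3:s, 5:s, 7:q1, 8:q2 edges: (0,7,i); (2,8,i); (5,7,i); (8,0,o); (8,5,o)
final:
nodes: 0:s, 2:s, 3:s, 5:s, 7:q1, 8:q2
edges: (0,7,i); (2,8,i); (5,7,i); (8,0,o); (8,5,o)


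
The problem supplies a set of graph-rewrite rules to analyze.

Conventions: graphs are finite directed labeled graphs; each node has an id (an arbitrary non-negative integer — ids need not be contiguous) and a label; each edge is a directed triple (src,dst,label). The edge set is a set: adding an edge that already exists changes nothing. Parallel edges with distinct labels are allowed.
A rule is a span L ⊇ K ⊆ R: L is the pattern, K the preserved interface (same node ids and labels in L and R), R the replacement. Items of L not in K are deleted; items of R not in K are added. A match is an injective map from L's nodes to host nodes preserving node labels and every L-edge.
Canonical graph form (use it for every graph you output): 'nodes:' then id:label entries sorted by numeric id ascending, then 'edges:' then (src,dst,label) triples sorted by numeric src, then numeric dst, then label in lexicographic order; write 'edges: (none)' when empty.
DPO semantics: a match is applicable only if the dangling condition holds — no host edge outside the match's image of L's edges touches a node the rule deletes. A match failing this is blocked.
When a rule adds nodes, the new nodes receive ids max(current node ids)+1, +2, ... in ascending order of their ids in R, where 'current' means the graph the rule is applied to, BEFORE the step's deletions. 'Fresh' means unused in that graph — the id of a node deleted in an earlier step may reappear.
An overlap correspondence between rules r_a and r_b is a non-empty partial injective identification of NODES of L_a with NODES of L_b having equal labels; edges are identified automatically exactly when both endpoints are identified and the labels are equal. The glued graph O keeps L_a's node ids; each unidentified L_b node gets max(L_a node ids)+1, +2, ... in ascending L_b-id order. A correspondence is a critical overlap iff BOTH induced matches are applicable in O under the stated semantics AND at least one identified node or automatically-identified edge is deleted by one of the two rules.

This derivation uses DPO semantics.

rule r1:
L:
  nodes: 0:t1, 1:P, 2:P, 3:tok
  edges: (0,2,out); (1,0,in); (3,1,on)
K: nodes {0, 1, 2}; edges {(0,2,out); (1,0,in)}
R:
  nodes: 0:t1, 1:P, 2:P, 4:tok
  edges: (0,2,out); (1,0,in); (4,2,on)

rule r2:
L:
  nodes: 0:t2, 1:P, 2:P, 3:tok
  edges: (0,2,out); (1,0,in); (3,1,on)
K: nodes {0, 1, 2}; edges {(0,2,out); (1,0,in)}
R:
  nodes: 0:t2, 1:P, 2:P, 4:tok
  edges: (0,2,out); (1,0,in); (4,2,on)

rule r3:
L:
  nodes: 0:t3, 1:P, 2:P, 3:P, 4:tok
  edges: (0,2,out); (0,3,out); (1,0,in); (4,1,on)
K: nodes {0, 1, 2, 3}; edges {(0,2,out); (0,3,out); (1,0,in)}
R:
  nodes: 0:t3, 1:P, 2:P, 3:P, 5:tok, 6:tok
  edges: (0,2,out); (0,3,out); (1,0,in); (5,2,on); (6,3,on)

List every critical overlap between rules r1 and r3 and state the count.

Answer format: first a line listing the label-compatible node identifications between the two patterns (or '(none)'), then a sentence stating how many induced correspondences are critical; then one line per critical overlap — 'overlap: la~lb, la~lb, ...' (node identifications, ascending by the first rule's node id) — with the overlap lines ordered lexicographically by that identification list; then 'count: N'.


label-compatible node identifications between L(r1) and L(r3): 1~1, 1~2, 1~3, 2~1, 2~2, 2~3, 3~4
3 of the induced correspondences are critical overlaps of r1 and r3.
overlap: 1~1, 2~2, 3~4
overlap: 1~1, 2~3, 3~4
overlap: 1~1, 3~4
count: 3


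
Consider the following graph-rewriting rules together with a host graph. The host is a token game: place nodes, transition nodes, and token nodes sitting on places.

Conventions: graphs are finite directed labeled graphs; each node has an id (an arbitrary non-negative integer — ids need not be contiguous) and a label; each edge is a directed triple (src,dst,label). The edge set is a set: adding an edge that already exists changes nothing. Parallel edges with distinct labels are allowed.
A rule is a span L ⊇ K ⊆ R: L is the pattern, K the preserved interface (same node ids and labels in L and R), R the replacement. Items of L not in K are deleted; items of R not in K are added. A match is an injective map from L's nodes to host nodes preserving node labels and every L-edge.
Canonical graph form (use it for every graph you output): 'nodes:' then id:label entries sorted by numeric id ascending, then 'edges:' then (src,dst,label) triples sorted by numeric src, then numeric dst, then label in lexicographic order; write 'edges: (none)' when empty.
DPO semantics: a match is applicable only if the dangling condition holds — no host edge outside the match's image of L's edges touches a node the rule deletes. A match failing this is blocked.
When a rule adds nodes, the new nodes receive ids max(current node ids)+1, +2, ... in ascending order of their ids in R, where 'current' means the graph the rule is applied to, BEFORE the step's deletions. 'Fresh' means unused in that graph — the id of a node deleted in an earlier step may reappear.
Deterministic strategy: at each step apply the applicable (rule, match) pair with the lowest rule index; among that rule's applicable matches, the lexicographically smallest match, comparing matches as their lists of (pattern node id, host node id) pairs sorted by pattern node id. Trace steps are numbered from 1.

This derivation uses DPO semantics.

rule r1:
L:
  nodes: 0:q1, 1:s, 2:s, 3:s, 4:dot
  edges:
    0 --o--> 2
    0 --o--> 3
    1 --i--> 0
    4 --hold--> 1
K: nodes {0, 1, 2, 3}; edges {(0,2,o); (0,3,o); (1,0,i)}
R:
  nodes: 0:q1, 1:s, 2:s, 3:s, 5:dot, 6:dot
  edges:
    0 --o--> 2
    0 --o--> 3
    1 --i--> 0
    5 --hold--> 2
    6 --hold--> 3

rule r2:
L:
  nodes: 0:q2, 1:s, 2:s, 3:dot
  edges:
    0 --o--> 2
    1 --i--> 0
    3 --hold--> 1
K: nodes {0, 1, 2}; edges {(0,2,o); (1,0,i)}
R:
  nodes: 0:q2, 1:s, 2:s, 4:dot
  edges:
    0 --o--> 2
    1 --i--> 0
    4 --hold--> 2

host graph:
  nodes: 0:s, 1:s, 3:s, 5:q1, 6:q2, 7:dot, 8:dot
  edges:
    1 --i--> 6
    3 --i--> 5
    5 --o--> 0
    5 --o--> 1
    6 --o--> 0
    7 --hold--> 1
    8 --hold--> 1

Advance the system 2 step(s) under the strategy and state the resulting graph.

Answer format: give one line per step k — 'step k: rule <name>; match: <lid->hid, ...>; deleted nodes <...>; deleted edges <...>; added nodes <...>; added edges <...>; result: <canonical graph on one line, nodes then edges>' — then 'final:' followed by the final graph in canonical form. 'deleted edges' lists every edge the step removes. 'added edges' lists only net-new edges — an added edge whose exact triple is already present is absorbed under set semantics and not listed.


step 1: rule r2; match: 0->6, 1->1, 2->0, 3->7; deleted nodes 7; deleted edges (7,1,hold); added nodes 9; added edges (9,0,hold); result: nodes: 0:s, 1:s, 3:s, 5:q1, 6:q2, 8:dot, 9:dot edges: (1,6,i); (3,5,i); (5,0,o); (5,1,o); (6,0,o); (8,1,hold); (9,0,hold)
step 2: rule r2; match: 0->6, 1->1, 2->0, 3->8; deleted nodes 8; deleted edges (8,1,hold); added nodes 10; added edges (10,0,hold); result: nodes: 0:s, 1:s, 3:s, 5:q1, 6:q2, 9:dot, 10:dot edges: (1,6,i); (3,5,i); (5,0,o); (5,1,o); (6,0,o); (9,0,hold); (10,0,hold)
final:
nodes: 0:s, 1:s, 3:s, 5:q1, 6:q2, 9:dot, 10:dot
edges: (1,6,i); (3,5,i); (5,0,o); (5,1,o); (6,0,o); (9,0,hold); (10,0,hold)


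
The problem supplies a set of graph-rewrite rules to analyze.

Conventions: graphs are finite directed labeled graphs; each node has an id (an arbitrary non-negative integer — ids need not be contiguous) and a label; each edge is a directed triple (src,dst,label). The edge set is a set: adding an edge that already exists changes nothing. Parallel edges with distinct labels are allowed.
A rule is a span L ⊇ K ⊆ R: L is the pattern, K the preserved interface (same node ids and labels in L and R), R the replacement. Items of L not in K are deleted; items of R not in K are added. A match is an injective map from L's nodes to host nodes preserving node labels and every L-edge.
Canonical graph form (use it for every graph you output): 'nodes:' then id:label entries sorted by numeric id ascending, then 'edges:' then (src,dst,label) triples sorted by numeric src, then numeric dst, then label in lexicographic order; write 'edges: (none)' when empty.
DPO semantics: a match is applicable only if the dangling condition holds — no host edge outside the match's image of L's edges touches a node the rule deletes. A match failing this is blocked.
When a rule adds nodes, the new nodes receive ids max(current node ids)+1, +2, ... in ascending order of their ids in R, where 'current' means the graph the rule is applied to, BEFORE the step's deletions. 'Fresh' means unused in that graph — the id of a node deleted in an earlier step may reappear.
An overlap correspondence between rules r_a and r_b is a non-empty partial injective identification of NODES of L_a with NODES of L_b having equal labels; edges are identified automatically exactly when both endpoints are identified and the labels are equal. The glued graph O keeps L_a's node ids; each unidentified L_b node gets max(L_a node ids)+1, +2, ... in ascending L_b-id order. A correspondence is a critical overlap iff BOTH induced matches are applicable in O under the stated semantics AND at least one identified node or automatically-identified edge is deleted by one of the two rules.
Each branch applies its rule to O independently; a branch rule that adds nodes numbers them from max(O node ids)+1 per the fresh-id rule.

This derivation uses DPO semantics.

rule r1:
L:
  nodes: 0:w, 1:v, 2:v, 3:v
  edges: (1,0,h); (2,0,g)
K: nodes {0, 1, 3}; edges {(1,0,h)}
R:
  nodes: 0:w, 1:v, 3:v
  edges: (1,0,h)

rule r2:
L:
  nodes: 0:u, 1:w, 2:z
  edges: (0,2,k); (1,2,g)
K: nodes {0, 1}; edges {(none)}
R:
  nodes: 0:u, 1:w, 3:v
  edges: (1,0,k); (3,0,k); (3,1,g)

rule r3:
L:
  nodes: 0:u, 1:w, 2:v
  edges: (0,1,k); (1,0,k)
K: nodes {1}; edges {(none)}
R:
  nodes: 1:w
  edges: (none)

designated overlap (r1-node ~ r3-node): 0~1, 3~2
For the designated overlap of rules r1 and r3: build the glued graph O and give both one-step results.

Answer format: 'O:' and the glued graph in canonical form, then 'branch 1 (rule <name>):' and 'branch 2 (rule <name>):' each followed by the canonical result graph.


O:
nodes: 0:w, 1:v, 2:v, 3:v, 4:u
edges: (0,4,k); (1,0,h); (2,0,g); (4,0,k)
branch 1 (rule r1):
nodes: 0:w, 1:v, 3:v, 4:u
edges: (0,4,k); (1,0,h); (4,0,k)
branch 2 (rule r3):
nodes: 0:w, 1:v, 2:v
edges: (1,0,h); (2,0,g)


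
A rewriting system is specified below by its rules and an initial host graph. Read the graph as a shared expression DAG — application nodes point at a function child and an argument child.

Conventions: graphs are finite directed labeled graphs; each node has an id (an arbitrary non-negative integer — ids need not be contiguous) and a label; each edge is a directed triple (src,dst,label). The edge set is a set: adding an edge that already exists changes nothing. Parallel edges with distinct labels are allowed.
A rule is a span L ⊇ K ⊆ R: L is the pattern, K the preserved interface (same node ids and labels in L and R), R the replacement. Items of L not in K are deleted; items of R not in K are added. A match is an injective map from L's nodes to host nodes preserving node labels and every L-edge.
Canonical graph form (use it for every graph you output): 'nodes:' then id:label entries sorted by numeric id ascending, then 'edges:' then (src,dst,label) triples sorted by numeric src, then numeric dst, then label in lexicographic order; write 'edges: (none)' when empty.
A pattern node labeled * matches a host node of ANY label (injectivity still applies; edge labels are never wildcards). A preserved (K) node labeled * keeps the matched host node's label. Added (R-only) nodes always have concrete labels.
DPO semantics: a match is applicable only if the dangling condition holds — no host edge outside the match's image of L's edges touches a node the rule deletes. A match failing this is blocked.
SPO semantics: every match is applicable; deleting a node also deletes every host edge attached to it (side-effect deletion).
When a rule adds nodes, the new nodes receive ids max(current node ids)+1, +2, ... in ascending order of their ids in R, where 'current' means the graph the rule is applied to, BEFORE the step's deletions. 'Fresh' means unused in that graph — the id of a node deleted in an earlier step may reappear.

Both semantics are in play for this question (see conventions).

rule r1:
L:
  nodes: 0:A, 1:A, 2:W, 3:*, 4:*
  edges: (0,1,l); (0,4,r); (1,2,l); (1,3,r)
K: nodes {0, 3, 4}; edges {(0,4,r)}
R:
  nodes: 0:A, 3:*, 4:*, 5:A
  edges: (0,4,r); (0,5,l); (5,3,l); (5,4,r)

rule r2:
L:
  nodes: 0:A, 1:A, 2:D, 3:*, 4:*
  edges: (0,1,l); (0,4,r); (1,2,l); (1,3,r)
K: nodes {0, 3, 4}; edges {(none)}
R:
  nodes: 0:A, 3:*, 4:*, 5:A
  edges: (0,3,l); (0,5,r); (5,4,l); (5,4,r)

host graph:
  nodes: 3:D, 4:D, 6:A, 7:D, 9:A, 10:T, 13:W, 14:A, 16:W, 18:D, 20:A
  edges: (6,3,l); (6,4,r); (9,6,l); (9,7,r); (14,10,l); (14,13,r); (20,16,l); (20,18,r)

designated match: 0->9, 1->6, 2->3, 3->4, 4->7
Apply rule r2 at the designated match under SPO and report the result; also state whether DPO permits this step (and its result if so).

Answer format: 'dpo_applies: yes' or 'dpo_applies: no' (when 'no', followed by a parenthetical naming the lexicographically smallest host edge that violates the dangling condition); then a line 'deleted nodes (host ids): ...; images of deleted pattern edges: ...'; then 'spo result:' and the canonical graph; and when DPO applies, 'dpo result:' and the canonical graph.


dpo_applies: yes
deleted nodes (host ids): 3, 6; images of deleted pattern edges: (6,3,l); (6,4,r); (9,6,l); (9,7,r)
spo result:
nodes: 4:D, 7:D, 9:A, 10:T, 13:W, 14:A, 16:W, 18:D, 20:A, 21:A
edges: (9,4,l); (9,21,r); (14,10,l); (14,13,r); (20,16,l); (20,18,r); (21,7,l); (21,7,r)
dpo result:
nodes: 4:D, 7:D, 9:A, 10:T, 13:W, 14:A, 16:W, 18:D, 20:A, 21:A
edges: (9,4,l); (9,21,r); (14,10,l); (14,13,r); (20,16,l); (20,18,r); (21,7,l); (21,7,r)


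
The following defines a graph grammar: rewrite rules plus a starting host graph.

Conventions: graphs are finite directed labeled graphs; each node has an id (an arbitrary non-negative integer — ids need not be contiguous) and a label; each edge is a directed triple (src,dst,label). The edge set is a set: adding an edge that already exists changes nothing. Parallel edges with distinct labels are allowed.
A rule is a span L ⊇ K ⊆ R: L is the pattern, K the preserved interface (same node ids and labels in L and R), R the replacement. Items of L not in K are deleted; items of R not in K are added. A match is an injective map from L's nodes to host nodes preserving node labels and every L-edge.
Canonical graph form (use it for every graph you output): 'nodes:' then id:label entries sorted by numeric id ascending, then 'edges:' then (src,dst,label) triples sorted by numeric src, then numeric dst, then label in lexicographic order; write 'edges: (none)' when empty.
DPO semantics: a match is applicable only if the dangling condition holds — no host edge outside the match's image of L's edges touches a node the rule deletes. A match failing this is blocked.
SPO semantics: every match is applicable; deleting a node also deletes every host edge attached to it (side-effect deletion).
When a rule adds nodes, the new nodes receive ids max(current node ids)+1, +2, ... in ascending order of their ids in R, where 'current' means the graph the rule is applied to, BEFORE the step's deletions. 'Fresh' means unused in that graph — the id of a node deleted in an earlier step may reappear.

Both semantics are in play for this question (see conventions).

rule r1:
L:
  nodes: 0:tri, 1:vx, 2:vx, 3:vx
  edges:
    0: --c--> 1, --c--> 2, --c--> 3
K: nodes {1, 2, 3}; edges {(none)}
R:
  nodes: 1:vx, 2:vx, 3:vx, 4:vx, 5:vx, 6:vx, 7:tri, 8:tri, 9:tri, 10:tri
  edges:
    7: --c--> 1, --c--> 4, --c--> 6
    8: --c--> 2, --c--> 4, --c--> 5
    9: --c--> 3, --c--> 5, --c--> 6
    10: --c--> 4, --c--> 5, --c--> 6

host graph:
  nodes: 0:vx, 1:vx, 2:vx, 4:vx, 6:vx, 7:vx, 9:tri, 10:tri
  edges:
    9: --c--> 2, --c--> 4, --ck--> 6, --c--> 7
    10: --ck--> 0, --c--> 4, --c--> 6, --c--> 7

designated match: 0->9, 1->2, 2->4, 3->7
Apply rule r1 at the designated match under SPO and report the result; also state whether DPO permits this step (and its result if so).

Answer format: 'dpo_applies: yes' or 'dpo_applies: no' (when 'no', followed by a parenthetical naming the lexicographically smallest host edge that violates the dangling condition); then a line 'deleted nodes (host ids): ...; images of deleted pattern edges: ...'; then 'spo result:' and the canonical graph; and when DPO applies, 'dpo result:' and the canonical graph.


dpo_applies: no
(the rule deletes node 9, which keeps host edge (9,6,ck) outside the match image — the dangling condition fails, DPO blocks; SPO proceeds and side-deletes such edges)
deleted nodes (host ids): 9; images of deleted pattern edges: (9,2,c); (9,4,c); (9,7,c)
spo result:
nodes: 0:vx, 1:vx, 2:vx, 4:vx, 6:vx, 7:vx, 10:tri, 11:vx, 12:vx, 13:vx, 14:tri, 15:tri, 16:tri, 17:tri
edges: (10,0,ck); (10,4,c); (10,6,c); (10,7,c); (14,2,c); (14,11,c); (14,13,c); (15,4,c); (15,11,c); (15,12,c); (16,7,c); (16,12,c); (16,13,c); (17,11,c); (17,12,c); (17,13,c)


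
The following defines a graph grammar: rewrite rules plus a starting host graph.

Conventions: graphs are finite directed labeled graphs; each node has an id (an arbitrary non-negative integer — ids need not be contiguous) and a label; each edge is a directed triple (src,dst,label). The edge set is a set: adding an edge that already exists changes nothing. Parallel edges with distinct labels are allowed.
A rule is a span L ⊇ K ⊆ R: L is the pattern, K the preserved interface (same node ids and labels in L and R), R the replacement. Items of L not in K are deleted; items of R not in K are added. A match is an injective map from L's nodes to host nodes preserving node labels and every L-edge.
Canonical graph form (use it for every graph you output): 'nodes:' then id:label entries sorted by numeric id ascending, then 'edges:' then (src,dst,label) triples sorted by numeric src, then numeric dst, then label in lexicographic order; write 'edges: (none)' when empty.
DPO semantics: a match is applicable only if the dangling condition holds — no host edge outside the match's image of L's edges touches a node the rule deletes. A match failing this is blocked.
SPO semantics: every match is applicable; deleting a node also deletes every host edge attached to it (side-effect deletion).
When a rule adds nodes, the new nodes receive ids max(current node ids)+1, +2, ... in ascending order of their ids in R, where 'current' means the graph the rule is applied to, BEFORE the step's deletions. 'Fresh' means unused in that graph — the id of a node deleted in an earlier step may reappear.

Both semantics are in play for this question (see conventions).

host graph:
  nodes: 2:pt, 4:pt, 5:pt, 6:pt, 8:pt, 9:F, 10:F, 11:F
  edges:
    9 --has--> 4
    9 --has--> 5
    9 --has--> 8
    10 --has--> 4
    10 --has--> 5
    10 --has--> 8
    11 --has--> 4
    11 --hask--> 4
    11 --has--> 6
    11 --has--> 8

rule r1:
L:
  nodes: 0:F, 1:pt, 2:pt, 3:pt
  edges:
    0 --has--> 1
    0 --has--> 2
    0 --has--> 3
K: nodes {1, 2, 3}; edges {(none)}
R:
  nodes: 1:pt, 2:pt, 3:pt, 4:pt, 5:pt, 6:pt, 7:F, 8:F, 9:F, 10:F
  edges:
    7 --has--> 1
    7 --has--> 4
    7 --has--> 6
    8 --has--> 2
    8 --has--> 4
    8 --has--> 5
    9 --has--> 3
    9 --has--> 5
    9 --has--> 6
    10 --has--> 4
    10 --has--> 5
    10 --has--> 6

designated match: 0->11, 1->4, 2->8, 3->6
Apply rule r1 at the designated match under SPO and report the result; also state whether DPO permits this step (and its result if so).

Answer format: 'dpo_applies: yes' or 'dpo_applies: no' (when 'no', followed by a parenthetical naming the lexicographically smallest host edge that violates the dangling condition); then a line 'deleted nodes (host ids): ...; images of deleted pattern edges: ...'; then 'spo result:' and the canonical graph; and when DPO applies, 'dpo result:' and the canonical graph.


dpo_applies: no
(the rule deletes node 11, which keeps host edge (11,4,hask) outside the match image — the dangling condition fails, DPO blocks; SPO proceeds and side-deletes such edges)
deleted nodes (host ids): 11; images of deleted pattern edges: (11,4,has); (11,6,has); (11,8,has)
spo result:
nodes: 2:pt, 4:pt, 5:pt, 6:pt, 8:pt, 9:F, 10:F, 12:pt, 13:pt, 14:pt, 15:F, 16:F, 17:F, 18:F
edges: (9,4,has); (9,5,has); (9,8,has); (10,4,has); (10,5,has); (10,8,has); (15,4,has); (15,12,has); (15,14,has); (16,8,has); (16,12,has); (16,13,has); (17,6,has); (17,13,has); (17,14,has); (18,12,has); (18,13,has); (18,14,has)


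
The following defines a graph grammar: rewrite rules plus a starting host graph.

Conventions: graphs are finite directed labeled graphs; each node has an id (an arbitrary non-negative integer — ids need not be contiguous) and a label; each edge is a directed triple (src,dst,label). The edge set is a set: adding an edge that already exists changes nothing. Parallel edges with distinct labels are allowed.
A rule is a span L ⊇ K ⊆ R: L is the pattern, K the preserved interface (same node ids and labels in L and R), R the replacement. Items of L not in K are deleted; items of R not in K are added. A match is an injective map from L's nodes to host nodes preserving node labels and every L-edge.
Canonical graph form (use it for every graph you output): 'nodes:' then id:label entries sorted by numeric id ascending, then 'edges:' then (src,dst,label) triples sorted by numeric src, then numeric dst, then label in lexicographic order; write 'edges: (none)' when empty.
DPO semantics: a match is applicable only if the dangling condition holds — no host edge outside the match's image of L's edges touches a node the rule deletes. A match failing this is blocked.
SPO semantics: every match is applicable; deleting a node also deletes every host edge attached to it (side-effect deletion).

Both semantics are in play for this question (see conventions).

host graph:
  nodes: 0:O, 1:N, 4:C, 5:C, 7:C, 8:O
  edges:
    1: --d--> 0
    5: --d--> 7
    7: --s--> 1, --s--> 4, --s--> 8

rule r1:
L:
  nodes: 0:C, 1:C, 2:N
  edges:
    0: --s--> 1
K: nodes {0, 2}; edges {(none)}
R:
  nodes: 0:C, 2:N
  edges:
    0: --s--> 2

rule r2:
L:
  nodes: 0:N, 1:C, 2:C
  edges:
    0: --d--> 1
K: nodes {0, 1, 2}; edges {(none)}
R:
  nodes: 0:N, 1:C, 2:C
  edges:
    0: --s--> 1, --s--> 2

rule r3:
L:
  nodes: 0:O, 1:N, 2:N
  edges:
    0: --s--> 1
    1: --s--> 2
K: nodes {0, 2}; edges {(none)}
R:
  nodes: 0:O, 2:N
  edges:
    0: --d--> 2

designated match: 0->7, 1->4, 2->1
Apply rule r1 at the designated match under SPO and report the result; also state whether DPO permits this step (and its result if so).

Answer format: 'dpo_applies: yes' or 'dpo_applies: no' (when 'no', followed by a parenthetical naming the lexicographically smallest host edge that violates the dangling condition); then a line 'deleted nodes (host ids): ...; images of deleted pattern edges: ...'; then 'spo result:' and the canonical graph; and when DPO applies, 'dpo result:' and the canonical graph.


dpo_applies: yes
deleted nodes (host ids): 4; images of deleted pattern edges: (7,4,s)
spo result:
nodes: 0:O, 1:N, 5:C, 7:C, 8:O
edges: (1,0,d); (5,7,d); (7,1,s); (7,8,s)
dpo result:
nodes: 0:O, 1:N, 5:C, 7:C, 8:O
edges: (1,0,d); (5,7,d); (7,1,s); (7,8,s)


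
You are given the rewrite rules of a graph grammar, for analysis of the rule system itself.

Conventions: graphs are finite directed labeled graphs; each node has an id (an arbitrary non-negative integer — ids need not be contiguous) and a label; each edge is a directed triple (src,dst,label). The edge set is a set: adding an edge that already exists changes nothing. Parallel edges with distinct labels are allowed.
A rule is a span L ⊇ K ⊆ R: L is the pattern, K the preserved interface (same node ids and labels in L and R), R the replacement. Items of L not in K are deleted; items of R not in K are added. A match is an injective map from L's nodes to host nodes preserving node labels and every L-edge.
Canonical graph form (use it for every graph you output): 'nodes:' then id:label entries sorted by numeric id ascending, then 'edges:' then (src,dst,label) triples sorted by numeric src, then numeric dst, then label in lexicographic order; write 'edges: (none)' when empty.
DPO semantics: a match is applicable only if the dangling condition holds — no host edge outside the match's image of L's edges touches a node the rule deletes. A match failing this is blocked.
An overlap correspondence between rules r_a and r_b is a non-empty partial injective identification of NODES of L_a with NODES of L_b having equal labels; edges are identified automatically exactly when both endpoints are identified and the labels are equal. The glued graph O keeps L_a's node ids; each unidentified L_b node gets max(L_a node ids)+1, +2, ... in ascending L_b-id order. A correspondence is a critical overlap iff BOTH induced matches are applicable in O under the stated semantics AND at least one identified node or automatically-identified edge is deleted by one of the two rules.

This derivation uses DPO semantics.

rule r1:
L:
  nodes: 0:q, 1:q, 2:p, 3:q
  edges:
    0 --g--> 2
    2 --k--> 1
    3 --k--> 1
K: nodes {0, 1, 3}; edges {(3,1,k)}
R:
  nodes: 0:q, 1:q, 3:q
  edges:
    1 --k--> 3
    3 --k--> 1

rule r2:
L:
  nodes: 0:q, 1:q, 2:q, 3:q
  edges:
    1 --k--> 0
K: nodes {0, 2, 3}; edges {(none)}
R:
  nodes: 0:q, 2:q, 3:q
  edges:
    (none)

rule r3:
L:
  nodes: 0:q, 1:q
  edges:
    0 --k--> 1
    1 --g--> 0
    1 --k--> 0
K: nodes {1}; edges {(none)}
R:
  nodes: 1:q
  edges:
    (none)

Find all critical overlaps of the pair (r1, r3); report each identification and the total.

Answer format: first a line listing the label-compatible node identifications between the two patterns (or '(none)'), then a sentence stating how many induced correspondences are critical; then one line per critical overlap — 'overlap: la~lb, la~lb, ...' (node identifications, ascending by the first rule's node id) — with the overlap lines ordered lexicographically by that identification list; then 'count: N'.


label-compatible node identifications between L(r1) and L(r3): 0~0, 0~1, 1~0, 1~1, 3~0, 3~1
1 of the induced correspondences is a critical overlap of r1 and r3.
overlap: 1~1, 3~0
count: 1


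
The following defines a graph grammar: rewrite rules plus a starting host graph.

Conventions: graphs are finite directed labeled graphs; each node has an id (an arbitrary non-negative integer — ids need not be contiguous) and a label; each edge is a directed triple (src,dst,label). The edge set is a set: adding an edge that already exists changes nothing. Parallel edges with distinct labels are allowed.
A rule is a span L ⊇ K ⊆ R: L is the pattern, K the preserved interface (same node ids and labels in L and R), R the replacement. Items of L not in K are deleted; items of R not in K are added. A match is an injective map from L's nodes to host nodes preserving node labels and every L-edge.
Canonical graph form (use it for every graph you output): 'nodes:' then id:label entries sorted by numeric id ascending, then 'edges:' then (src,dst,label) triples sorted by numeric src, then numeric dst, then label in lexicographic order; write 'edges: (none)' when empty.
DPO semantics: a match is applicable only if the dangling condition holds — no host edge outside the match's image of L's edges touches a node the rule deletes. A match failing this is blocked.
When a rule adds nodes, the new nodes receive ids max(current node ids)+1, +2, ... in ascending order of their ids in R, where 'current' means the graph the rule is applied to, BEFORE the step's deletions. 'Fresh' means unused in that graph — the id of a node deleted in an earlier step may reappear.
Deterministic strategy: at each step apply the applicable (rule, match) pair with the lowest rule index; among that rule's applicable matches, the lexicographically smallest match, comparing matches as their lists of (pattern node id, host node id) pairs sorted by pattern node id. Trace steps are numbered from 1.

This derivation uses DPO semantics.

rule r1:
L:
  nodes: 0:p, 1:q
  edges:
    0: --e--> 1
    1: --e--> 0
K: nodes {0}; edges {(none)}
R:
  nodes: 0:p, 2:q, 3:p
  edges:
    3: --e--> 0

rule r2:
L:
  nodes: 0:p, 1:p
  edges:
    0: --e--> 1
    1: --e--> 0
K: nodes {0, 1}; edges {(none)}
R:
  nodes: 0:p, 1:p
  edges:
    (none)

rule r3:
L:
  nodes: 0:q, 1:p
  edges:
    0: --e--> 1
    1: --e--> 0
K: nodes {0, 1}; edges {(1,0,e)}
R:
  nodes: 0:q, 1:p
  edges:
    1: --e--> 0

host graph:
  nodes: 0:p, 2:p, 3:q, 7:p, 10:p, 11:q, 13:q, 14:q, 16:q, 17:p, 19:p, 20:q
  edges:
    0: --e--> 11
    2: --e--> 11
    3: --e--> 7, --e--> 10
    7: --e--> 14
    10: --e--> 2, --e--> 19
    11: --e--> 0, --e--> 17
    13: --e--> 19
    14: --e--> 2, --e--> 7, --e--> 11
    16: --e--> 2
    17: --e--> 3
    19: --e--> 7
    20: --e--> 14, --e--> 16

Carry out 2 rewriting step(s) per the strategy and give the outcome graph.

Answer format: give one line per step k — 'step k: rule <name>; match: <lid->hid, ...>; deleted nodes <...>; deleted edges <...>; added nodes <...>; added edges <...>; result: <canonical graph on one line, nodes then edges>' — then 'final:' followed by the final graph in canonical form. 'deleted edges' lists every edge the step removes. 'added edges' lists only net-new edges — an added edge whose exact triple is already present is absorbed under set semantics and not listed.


step 1: rule r3; match: 0->11, 1->0; deleted nodes (none); deleted edges (11,0,e); added nodes (none); added edges (none); result: nodes: 0:p, 2:p, 3:q, 7:p, 10:p, 11:q, 13:q, 14:q, 16:q, 17:p, 19:p, 20:q edges: (0,11,e); (2,11,e); (3,7,e); (3,10,e); (7,14,e); (10,2,e); (10,19,e); (11,17,e); (13,19,e); (14,2,e); (14,7,e); (14,11,e); (16,2,e); (17,3,e); (19,7,e); (20,14,e); (20,16,e)
step 2: rule r3; match: 0->14, 1->7; deleted nodes (none); deleted edges (14,7,e); added nodes (none); added edges (none); result: nodes: 0:p, 2:p, 3:q, 7:p, 10:p, 11:q, 13:q, 14:q, 16:q, 17:p, 19:p, 20:q edges: (0,11,e); (2,11,e); (3,7,e); (3,10,e); (7,14,e); (10,2,e); (10,19,e); (11,17,e); (13,19,e); (14,2,e); (14,11,e); (16,2,e); (17,3,e); (19,7,e); (20,14,e); (20,16,e)
final:
nodes: 0:p, 2:p, 3:q, 7:p, 10:p, 11:q, 13:q, 14:q, 16:q, 17:p, 19:p, 20:q
edges: (0,11,e); (2,11,e); (3,7,e); (3,10,e); (7,14,e); (10,2,e); (10,19,e); (11,17,e); (13,19,e); (14,2,e); (14,11,e); (16,2,e); (17,3,e); (19,7,e); (20,14,e); (20,16,e)


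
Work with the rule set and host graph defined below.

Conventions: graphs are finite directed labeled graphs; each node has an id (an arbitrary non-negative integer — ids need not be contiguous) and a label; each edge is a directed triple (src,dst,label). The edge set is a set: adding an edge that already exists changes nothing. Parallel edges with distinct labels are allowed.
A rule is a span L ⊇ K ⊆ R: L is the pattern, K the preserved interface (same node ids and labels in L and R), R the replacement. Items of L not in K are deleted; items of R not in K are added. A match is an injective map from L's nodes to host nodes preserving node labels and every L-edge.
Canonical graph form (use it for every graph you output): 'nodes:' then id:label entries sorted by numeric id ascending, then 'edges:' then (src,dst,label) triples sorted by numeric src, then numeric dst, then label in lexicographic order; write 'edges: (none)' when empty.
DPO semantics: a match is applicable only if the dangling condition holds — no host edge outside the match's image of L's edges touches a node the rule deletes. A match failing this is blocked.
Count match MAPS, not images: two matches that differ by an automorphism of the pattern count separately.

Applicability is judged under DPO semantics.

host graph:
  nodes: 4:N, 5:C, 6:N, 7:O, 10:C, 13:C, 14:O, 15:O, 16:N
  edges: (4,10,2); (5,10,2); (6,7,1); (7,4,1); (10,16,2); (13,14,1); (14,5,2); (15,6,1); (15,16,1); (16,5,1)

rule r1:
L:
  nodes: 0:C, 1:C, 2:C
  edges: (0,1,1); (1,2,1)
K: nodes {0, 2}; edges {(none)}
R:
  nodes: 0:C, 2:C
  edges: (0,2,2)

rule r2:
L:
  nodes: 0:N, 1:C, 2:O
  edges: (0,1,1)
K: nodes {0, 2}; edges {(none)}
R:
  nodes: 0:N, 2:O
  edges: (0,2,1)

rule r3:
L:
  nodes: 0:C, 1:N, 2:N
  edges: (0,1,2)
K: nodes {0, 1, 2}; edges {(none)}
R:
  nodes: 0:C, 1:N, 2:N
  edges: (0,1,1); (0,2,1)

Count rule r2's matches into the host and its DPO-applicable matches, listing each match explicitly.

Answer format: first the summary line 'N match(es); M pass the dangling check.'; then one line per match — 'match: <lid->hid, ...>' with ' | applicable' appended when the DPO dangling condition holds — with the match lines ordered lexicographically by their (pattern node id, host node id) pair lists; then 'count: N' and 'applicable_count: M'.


3 match(es); 0 pass the dangling check.
match: 0->16, 1->5, 2->7
match: 0->16, 1->5, 2->14
match: 0->16, 1->5, 2->15
count: 3
applicable_count: 0


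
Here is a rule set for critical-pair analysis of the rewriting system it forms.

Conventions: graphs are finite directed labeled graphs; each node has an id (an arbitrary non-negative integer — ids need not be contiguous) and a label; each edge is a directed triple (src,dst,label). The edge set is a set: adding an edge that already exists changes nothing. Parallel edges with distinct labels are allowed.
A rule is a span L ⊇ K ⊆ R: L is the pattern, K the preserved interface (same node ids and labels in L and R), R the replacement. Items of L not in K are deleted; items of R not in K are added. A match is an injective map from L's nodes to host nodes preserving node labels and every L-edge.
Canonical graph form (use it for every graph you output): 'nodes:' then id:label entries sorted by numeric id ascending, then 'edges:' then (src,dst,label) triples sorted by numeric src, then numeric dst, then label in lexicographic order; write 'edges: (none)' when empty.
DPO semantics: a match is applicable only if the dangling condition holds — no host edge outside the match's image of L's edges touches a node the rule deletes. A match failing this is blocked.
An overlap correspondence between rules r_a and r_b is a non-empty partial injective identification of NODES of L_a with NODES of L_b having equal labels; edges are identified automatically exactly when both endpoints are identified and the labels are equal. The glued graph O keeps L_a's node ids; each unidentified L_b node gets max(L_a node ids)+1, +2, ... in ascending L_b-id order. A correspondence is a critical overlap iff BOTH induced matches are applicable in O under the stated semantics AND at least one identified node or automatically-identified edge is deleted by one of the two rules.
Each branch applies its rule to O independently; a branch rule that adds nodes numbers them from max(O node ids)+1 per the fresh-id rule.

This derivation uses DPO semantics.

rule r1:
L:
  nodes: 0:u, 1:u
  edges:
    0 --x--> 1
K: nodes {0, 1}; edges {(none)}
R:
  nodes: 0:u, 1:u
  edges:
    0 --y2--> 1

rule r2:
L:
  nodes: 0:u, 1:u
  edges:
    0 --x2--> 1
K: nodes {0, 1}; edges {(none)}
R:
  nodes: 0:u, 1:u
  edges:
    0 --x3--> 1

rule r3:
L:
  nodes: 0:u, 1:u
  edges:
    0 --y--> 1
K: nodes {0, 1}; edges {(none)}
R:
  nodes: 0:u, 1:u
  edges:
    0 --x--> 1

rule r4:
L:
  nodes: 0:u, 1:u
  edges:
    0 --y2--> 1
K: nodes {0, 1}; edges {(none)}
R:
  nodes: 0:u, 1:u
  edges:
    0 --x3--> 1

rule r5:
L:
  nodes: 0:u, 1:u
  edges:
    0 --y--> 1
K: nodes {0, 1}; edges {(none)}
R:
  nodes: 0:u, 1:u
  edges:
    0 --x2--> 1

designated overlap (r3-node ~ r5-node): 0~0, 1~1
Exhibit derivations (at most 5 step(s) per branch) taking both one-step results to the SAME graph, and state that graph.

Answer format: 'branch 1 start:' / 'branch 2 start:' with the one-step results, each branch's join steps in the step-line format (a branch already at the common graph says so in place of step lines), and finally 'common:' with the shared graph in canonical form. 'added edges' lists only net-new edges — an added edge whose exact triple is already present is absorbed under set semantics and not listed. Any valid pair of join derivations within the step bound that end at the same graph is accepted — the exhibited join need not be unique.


branch 1 start:
nodes: 0:u, 1:u
edges: (0,1,x)
branch 2 start:
nodes: 0:u, 1:u
edges: (0,1,x2)
branch 1 step 1: rule r1; match: 0->0, 1->1; deleted nodes (none); deleted edges (0,1,x); added nodes (none); added edges (0,1,y2); result: nodes: 0:u, 1:u edges: (0,1,y2)
branch 1 step 2: rule r4; match: 0->0, 1->1; deleted nodes (none); deleted edges (0,1,y2); added nodes (none); added edges (0,1,x3); result: nodes: 0:u, 1:u edges: (0,1,x3)
branch 2 step 1: rule r2; match: 0->0, 1->1; deleted nodes (none); deleted edges (0,1,x2); added nodes (none); added edges (0,1,x3); result: nodes: 0:u, 1:u edges: (0,1,x3)
common:
nodes: 0:u, 1:u
edges: (0,1,x3)
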